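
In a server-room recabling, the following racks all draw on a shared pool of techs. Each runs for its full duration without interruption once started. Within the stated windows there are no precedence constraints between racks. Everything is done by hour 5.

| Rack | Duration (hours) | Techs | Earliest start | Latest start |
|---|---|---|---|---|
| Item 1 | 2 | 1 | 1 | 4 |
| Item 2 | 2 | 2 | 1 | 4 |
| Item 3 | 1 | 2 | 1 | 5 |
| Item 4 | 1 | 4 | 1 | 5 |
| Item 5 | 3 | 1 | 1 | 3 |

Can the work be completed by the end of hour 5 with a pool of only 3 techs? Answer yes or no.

no

The minimum achievable peak is 4; 3 < 4, so no feasible schedule stays within the cap.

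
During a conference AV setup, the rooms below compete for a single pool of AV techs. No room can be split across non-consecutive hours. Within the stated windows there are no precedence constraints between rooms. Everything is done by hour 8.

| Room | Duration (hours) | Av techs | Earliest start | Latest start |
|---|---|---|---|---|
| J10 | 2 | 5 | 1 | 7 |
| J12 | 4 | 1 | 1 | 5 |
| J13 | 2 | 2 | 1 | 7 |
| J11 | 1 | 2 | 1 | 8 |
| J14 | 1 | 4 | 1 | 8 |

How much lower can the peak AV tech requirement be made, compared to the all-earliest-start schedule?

9

Early-start peak: h1:14  h2:8  h3:1  h4:1  h5:0  h6:0  h7:0  h8:0 ⇒ 14.
Leveled (J10@1, J12@3, J13@3, J11@3, J14@5): h1:5  h2:5  h3:5  h4:3  h5:5  h6:1  h7:0  h8:0 ⇒ 5.
Reduction 14 − 5 = 9.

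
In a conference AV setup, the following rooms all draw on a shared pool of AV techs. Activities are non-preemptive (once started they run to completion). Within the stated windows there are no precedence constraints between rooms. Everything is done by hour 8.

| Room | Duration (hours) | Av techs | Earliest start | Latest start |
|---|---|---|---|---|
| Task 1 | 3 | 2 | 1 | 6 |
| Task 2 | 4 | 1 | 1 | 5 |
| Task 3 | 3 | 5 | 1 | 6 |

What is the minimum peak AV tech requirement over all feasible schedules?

Early-start (Task 1@1, Task 2@1, Task 3@1) gives peak 8: h1:8  h2:8  h3:8  h4:1  h5:0  h6:0  h7:0  h8:0.
Shift Task 3→5.
Schedule Task 1@1, Task 2@1, Task 3@5: h1:3  h2:3  h3:3  h4:1  h5:5  h6:5  h7:5  h8:0 — peak 5.

5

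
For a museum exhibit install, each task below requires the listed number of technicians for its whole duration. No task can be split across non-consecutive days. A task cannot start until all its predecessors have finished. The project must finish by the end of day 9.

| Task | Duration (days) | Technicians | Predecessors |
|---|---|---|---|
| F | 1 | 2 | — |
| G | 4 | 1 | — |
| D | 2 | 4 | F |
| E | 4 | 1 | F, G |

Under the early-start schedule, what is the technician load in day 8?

1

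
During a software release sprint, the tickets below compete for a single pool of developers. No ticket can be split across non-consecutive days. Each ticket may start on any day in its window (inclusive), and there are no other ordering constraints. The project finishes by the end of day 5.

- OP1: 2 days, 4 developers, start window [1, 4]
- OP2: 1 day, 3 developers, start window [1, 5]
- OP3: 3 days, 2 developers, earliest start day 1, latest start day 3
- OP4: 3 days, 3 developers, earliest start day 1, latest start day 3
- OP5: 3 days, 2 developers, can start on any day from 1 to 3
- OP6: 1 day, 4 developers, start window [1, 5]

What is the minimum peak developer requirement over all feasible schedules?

Early-start (OP1@1, OP2@1, OP3@1, OP4@1, OP5@1, OP6@1) gives peak 18: d1:18  d2:11  d3:7  d4:0  d5:0.
Shift OP3→2, OP4→3, OP5→2, OP6→5.
Schedule OP1@1, OP2@1, OP3@2, OP4@3, OP5@2, OP6@5: d1:7  d2:8  d3:7  d4:7  d5:7 — peak 8.
Total developer-days = 36 over 5 days ⇒ peak ≥ ⌈36/5⌉ = 8, so 8 is optimal.

8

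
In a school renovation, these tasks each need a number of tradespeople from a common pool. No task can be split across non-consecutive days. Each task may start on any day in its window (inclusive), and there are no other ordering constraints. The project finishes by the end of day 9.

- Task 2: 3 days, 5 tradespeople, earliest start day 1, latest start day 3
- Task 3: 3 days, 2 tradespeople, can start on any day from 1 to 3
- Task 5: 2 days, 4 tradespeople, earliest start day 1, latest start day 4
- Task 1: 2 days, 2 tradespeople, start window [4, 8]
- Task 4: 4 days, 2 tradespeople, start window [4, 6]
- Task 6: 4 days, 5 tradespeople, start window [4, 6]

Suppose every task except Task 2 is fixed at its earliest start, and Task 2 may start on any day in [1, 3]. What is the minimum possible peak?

Task 2@1: d1:11  d2:11  d3:7  d4:9  d5:9  d6:7  d7:7  d8:0  d9:0 → peak 11
Task 2@2: d1:6  d2:11  d3:7  d4:14  d5:9  d6:7  d7:7  d8:0  d9:0 → peak 14
Task 2@3: d1:6  d2:6  d3:7  d4:14  d5:14  d6:7  d7:7  d8:0  d9:0 → peak 14
Best is Task 2@1, peak 11.

11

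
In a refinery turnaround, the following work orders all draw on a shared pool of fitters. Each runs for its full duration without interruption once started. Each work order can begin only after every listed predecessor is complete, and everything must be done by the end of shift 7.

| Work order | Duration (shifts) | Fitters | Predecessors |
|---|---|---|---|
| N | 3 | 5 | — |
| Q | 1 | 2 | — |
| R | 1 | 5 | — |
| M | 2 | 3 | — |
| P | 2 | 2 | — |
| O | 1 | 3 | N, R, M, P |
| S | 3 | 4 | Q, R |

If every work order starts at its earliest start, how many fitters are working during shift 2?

At early start, shift 2 has: N, M, P, S.
Demand: 5 + 3 + 2 + 4 = 14.

14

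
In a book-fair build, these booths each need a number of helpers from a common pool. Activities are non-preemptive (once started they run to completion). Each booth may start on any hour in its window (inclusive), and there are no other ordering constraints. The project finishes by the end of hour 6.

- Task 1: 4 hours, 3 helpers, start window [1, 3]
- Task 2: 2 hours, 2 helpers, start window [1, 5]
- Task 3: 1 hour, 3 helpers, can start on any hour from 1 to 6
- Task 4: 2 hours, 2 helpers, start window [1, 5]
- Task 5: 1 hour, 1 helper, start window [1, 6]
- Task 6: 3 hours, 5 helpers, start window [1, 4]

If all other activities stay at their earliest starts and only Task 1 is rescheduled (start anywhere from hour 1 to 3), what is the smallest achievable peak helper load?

13

Task 1@1: h1:16  h2:12  h3:8  h4:3  h5:0  h6:0 → peak 16
Task 1@2: h1:13  h2:12  h3:8  h4:3  h5:3  h6:0 → peak 13
Task 1@3: h1:13  h2:9  h3:8  h4:3  h5:3  h6:3 → peak 13
Best is Task 1@2, peak 13.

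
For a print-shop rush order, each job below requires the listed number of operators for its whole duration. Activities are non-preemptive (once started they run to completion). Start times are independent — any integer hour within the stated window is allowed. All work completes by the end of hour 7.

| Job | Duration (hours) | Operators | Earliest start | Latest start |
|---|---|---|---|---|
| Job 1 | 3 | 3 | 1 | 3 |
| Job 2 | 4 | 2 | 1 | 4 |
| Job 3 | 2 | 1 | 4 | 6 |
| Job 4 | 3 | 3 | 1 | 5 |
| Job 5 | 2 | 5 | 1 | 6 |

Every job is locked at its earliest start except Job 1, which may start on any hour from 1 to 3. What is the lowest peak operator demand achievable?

10

Job 1@1: h1:13  h2:13  h3:8  h4:3  h5:1  h6:0  h7:0 → peak 13
Job 1@2: h1:10  h2:13  h3:8  h4:6  h5:1  h6:0  h7:0 → peak 13
Job 1@3: h1:10  h2:10  h3:8  h4:6  h5:4  h6:0  h7:0 → peak 10
Best is Job 1@3, peak 10.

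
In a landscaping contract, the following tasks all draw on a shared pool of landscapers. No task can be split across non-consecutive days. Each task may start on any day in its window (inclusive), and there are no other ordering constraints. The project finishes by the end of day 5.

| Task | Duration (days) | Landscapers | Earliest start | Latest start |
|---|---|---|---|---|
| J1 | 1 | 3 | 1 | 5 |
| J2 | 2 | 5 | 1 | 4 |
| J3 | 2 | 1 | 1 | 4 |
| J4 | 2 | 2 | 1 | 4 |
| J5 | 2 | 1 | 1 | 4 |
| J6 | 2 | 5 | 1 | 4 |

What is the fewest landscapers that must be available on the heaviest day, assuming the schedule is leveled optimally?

7

Early-start (J1@1, J2@1, J3@1, J4@1, J5@1, J6@1) gives peak 17: d1:17  d2:14  d3:0  d4:0  d5:0.
Shift J2→2, J4→3, J6→4.
Schedule J1@1, J2@2, J3@1, J4@3, J5@1, J6@4: d1:5  d2:7  d3:7  d4:7  d5:5 — peak 7.
Total landscaper-days = 31 over 5 days ⇒ peak ≥ ⌈31/5⌉ = 7, so 7 is optimal.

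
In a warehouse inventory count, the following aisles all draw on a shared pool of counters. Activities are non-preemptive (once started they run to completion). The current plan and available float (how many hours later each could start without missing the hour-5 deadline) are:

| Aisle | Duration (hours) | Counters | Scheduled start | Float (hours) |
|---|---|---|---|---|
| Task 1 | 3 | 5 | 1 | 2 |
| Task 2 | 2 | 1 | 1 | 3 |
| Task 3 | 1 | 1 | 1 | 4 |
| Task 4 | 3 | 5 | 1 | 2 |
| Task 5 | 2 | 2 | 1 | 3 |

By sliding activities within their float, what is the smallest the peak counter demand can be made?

10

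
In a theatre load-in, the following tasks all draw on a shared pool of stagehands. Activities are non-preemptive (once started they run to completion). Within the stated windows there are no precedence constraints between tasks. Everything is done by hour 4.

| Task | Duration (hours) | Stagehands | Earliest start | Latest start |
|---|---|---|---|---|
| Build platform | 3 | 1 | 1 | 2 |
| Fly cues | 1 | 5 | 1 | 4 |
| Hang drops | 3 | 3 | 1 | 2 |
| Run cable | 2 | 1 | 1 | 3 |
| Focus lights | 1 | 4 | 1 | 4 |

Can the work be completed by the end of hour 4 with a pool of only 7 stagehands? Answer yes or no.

Schedule Build platform@1, Fly cues@1, Hang drops@2, Run cable@1, Focus lights@4: h1:7  h2:5  h3:4  h4:7 — peak 7 ≤ 7.

yes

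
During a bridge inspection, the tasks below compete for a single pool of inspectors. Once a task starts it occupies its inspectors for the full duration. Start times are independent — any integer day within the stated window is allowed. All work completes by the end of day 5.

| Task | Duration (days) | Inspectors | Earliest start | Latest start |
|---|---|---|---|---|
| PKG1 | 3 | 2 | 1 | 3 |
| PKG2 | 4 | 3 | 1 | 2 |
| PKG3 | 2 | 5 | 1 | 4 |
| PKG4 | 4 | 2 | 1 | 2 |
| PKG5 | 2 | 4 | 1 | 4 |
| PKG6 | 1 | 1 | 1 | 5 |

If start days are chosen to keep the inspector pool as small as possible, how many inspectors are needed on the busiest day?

11

Early-start (PKG1@1, PKG2@1, PKG3@1, PKG4@1, PKG5@1, PKG6@1) gives peak 17: d1:17  d2:16  d3:7  d4:5  d5:0.
Shift PKG3→4, PKG6→3.
Schedule PKG1@1, PKG2@1, PKG3@4, PKG4@1, PKG5@1, PKG6@3: d1:11  d2:11  d3:8  d4:10  d5:5 — peak 11.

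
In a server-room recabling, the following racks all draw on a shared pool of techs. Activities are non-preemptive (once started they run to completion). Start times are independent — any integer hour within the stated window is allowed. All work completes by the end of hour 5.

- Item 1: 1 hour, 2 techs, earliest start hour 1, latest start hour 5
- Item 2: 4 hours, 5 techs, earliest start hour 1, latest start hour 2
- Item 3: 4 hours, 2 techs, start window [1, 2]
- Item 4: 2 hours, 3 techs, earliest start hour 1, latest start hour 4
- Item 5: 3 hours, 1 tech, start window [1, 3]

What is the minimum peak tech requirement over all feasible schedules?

10

Early-start (Item 1@1, Item 2@1, Item 3@1, Item 4@1, Item 5@1) gives peak 13: h1:13  h2:11  h3:8  h4:7  h5:0.
Shift Item 4→4.
Schedule Item 1@1, Item 2@1, Item 3@1, Item 4@4, Item 5@1: h1:10  h2:8  h3:8  h4:10  h5:3 — peak 10.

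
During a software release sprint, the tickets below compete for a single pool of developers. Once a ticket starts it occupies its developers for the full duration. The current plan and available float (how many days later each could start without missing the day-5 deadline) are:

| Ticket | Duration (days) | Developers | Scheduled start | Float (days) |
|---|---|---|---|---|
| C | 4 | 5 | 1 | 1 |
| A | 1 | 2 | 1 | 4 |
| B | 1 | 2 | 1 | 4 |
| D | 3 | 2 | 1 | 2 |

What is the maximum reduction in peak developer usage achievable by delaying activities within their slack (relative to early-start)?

4

Early-start peak: d1:11  d2:7  d3:7  d4:5  d5:0 ⇒ 11.
Leveled (C@1, A@1, B@2, D@3): d1:7  d2:7  d3:7  d4:7  d5:2 ⇒ 7.
Reduction 11 − 7 = 4.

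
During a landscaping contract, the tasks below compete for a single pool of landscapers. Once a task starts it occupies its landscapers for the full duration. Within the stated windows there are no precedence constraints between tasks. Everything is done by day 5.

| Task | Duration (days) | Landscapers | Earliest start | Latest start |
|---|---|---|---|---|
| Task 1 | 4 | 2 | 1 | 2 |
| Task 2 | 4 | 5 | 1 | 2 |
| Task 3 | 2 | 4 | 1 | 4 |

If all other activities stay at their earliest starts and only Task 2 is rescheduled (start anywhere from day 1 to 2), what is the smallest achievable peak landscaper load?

11

Task 2@1: d1:11  d2:11  d3:7  d4:7  d5:0 → peak 11
Task 2@2: d1:6  d2:11  d3:7  d4:7  d5:5 → peak 11
Best is Task 2@1, peak 11.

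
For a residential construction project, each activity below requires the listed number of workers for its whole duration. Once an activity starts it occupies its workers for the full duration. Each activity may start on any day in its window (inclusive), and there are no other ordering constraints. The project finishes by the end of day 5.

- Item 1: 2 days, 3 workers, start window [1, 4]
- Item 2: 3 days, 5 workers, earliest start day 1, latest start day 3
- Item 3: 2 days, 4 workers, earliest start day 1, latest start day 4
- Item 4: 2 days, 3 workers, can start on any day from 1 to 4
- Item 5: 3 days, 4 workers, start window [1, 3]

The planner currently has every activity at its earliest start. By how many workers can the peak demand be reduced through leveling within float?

9

Early-start peak: d1:19  d2:19  d3:9  d4:0  d5:0 ⇒ 19.
Leveled (Item 1@1, Item 2@3, Item 3@1, Item 4@1, Item 5@3): d1:10  d2:10  d3:9  d4:9  d5:9 ⇒ 10.
Reduction 19 − 10 = 9.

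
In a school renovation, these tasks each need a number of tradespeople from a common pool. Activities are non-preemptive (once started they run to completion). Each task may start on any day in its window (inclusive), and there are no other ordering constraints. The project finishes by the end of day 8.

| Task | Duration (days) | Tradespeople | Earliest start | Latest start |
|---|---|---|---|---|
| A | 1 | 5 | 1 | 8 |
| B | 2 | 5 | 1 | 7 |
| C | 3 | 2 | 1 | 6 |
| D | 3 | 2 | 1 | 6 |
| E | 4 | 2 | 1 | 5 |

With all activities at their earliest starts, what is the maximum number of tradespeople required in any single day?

16

Early-start schedule: A@1, B@1, C@1, D@1, E@1.
Load per day: day 1: 16, day 2: 11, day 3: 6, day 4: 2, day 5: 0, day 6: 0, day 7: 0, day 8: 0.
Peak is 16.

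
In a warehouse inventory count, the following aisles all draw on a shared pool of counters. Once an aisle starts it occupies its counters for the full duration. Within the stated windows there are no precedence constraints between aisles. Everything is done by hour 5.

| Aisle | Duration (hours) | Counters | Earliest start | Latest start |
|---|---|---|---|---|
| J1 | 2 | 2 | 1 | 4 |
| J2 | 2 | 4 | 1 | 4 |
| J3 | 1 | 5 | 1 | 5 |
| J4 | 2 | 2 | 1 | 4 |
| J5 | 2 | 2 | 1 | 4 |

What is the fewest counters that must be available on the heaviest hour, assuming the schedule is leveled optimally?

6

Early-start (J1@1, J2@1, J3@1, J4@1, J5@1) gives peak 15: h1:15  h2:10  h3:0  h4:0  h5:0.
Shift J3→3, J4→4, J5→4.
Schedule J1@1, J2@1, J3@3, J4@4, J5@4: h1:6  h2:6  h3:5  h4:4  h5:4 — peak 6.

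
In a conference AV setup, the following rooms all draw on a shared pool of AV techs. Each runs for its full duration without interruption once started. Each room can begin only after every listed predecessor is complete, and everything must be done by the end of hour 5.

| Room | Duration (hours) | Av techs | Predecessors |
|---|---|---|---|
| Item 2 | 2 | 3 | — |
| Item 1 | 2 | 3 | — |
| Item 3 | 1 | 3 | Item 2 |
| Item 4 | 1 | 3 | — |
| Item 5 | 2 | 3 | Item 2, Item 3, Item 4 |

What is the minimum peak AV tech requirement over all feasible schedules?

Early-start (Item 2@1, Item 1@1, Item 3@3, Item 4@1, Item 5@4) gives peak 9: h1:9  h2:6  h3:3  h4:3  h5:3.
Shift Item 4→3.
Schedule Item 2@1, Item 1@1, Item 3@3, Item 4@3, Item 5@4: h1:6  h2:6  h3:6  h4:3  h5:3 — peak 6.
No arrangement of the 12 feasible schedules does better.

6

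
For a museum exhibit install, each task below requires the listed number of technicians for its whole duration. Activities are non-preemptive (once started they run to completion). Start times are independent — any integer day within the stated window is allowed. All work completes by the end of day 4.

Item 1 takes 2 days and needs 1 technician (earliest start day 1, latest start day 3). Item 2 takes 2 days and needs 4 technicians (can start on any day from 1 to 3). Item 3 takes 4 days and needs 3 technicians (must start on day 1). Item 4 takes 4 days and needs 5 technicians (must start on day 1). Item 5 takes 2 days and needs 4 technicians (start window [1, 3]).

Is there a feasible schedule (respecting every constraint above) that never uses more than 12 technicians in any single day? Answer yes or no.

no

Total technician-days = 50; over 4 days the average is 50/4 > 12, so some day must exceed 12.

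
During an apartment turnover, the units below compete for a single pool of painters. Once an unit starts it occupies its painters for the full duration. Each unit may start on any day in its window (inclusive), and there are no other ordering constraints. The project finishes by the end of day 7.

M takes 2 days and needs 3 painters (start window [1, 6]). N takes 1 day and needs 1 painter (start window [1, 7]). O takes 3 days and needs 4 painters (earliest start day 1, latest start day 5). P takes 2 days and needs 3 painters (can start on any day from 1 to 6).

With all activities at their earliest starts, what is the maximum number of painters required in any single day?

11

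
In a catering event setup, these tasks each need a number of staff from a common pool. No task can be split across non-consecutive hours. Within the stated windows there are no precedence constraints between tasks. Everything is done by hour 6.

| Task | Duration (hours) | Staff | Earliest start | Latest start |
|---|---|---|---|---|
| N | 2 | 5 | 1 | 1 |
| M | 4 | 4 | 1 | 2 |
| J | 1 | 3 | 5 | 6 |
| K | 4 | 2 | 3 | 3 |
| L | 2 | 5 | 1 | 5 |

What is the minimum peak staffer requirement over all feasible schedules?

Early-start (N@1, M@1, J@5, K@3, L@1) gives peak 14: h1:14  h2:14  h3:6  h4:6  h5:5  h6:2.
Shift L→5.
Schedule N@1, M@1, J@5, K@3, L@5: h1:9  h2:9  h3:6  h4:6  h5:10  h6:7 — peak 10.
No arrangement of the 20 feasible schedules does better.

10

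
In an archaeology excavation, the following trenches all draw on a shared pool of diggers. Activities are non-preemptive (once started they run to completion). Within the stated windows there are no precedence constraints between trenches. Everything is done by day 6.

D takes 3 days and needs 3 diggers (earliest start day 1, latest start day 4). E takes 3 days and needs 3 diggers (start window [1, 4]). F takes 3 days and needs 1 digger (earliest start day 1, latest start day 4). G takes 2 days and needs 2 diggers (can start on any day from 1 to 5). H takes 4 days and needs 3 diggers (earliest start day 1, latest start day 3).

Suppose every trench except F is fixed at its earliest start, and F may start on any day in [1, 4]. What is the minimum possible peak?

11

F@1: d1:12  d2:12  d3:10  d4:3  d5:0  d6:0 → peak 12
F@2: d1:11  d2:12  d3:10  d4:4  d5:0  d6:0 → peak 12
F@3: d1:11  d2:11  d3:10  d4:4  d5:1  d6:0 → peak 11
F@4: d1:11  d2:11  d3:9  d4:4  d5:1  d6:1 → peak 11
Best is F@3, peak 11.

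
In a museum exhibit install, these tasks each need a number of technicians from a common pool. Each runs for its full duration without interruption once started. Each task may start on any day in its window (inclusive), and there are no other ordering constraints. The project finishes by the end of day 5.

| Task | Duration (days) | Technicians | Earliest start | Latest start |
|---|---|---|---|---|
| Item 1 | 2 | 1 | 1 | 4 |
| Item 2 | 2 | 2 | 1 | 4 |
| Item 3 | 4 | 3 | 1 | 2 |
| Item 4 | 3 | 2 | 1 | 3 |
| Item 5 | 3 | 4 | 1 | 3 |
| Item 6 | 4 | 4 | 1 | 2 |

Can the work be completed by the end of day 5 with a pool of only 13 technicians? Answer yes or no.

Schedule Item 1@1, Item 2@1, Item 3@1, Item 4@1, Item 5@3, Item 6@1: d1:12  d2:12  d3:13  d4:11  d5:4 — peak 13 ≤ 13.

yes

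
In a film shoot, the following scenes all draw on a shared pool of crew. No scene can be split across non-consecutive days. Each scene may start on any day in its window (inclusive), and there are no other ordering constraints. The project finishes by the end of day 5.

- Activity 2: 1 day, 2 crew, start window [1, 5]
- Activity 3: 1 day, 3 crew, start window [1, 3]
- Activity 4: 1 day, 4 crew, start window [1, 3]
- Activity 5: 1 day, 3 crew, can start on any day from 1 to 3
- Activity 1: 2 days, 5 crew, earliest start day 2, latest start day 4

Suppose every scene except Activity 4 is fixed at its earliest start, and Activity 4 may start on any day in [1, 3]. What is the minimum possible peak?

9

Activity 4@1: d1:12  d2:5  d3:5  d4:0  d5:0 → peak 12
Activity 4@2: d1:8  d2:9  d3:5  d4:0  d5:0 → peak 9
Activity 4@3: d1:8  d2:5  d3:9  d4:0  d5:0 → peak 9
Best is Activity 4@2, peak 9.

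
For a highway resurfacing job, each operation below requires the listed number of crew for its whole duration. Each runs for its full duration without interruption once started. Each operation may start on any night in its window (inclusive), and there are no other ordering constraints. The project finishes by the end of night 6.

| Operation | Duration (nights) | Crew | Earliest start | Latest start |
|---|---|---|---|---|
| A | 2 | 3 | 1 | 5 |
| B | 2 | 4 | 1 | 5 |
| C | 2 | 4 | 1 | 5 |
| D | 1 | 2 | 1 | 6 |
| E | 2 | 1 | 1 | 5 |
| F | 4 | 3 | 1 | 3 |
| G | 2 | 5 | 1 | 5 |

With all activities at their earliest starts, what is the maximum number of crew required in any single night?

22

Early-start schedule: A@1, B@1, C@1, D@1, E@1, F@1, G@1.
Load per night: night 1: 22, night 2: 20, night 3: 3, night 4: 3, night 5: 0, night 6: 0.
Peak is 22.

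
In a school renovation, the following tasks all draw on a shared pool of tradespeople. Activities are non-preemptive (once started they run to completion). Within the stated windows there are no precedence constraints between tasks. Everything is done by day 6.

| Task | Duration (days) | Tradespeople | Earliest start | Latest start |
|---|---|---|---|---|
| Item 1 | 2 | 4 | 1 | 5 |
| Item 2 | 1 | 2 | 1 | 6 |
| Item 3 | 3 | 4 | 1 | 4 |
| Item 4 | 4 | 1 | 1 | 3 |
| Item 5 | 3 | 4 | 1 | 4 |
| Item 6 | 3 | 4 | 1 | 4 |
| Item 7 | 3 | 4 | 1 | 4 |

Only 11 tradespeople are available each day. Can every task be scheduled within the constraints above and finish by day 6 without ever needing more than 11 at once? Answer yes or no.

The minimum achievable peak is 12; 11 < 12, so no feasible schedule stays within the cap.

no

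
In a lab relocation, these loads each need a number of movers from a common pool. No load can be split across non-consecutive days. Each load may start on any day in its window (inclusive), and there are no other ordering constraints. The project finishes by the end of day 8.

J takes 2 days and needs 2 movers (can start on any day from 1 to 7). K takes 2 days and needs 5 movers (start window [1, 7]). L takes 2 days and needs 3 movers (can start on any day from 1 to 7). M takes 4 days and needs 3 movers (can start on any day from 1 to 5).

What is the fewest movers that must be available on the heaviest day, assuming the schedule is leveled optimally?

5

Early-start (J@1, K@1, L@1, M@1) gives peak 13: d1:13  d2:13  d3:3  d4:3  d5:0  d6:0  d7:0  d8:0.
Shift K→3, M→5.
Schedule J@1, K@3, L@1, M@5: d1:5  d2:5  d3:5  d4:5  d5:3  d6:3  d7:3  d8:3 — peak 5.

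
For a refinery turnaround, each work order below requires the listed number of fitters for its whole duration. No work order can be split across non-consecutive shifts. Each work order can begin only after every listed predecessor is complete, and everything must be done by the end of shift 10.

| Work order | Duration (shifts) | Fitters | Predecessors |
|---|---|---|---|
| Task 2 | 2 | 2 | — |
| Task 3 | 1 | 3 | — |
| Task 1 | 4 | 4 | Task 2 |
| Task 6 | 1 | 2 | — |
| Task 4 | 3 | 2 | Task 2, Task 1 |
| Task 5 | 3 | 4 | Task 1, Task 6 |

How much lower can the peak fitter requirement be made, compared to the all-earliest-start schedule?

1

Early-start peak: s1:7  s2:2  s3:4  s4:4  s5:4  s6:4  s7:6  s8:6  s9:6  s10:0 ⇒ 7.
Leveled (Task 2@1, Task 3@1, Task 1@3, Task 6@2, Task 4@7, Task 5@7): s1:5  s2:4  s3:4  s4:4  s5:4  s6:4  s7:6  s8:6  s9:6  s10:0 ⇒ 6.
Reduction 7 − 6 = 1.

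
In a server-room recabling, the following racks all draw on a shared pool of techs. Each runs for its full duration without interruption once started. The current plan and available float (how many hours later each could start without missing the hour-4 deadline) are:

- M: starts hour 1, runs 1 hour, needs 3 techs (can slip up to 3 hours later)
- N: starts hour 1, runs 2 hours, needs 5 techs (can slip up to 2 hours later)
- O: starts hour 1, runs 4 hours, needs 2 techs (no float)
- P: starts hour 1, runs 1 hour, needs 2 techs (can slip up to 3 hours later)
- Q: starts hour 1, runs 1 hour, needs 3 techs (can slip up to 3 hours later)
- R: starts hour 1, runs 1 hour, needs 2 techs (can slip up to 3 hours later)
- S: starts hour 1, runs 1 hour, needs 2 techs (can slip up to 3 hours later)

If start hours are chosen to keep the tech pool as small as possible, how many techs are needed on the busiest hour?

Early-start (M@1, N@1, O@1, P@1, Q@1, R@1, S@1) gives peak 19: h1:19  h2:7  h3:2  h4:2.
Shift N→2, P→4, R→4, S→4.
Schedule M@1, N@2, O@1, P@4, Q@1, R@4, S@4: h1:8  h2:7  h3:7  h4:8 — peak 8.
Total tech-hours = 30 over 4 hours ⇒ peak ≥ ⌈30/4⌉ = 8, so 8 is optimal.

8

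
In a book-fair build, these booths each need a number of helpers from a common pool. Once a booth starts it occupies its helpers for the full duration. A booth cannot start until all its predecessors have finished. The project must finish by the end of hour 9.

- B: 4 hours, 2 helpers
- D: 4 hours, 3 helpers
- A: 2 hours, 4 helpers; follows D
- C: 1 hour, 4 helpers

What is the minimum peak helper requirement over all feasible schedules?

5

Early-start (B@1, D@1, A@5, C@1) gives peak 9: h1:9  h2:5  h3:5  h4:5  h5:4  h6:4  h7:0  h8:0  h9:0.
Shift C→7.
Schedule B@1, D@1, A@5, C@7: h1:5  h2:5  h3:5  h4:5  h5:4  h6:4  h7:4  h8:0  h9:0 — peak 5.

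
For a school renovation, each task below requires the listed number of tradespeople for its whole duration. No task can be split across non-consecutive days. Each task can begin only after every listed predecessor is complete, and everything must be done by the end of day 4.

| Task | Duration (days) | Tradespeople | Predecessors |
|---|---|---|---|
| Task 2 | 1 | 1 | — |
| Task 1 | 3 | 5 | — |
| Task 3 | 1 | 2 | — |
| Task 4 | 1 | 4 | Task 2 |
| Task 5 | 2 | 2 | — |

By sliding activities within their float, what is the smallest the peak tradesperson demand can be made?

7

Early-start (Task 2@1, Task 1@1, Task 3@1, Task 4@2, Task 5@1) gives peak 11: d1:10  d2:11  d3:5  d4:0.
Shift Task 3→2, Task 4→4, Task 5→3.
Schedule Task 2@1, Task 1@1, Task 3@2, Task 4@4, Task 5@3: d1:6  d2:7  d3:7  d4:6 — peak 7.
Total tradesperson-days = 26 over 4 days ⇒ peak ≥ ⌈26/4⌉ = 7, so 7 is optimal.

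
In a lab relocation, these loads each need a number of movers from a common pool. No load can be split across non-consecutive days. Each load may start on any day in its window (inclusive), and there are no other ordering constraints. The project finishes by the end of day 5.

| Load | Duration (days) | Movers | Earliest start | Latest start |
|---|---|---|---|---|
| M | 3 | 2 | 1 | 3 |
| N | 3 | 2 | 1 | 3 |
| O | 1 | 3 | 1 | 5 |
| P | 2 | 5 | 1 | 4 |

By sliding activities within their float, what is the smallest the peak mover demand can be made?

Early-start (M@1, N@1, O@1, P@1) gives peak 12: d1:12  d2:9  d3:4  d4:0  d5:0.
Shift P→4.
Schedule M@1, N@1, O@1, P@4: d1:7  d2:4  d3:4  d4:5  d5:5 — peak 7.

7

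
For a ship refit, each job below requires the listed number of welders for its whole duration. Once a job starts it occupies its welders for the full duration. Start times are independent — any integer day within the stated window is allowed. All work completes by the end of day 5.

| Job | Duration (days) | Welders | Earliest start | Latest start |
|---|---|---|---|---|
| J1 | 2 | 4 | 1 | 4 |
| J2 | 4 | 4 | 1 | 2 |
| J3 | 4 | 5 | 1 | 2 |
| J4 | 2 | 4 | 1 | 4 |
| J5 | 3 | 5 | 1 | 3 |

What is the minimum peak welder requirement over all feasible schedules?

17

Early-start (J1@1, J2@1, J3@1, J4@1, J5@1) gives peak 22: d1:22  d2:22  d3:14  d4:9  d5:0.
Shift J5→3.
Schedule J1@1, J2@1, J3@1, J4@1, J5@3: d1:17  d2:17  d3:14  d4:14  d5:5 — peak 17.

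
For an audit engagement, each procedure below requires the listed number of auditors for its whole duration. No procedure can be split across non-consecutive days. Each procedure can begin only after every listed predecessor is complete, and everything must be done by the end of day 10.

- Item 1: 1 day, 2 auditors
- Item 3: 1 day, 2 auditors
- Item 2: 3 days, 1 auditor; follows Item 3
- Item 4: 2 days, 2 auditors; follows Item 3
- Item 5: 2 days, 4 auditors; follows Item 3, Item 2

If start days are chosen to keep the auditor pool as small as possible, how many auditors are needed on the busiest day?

4

Schedule Item 1@1, Item 3@1, Item 2@2, Item 4@2, Item 5@5: d1:4  d2:3  d3:3  d4:1  d5:4  d6:4  d7:0  d8:0  d9:0  d10:0 — peak 4.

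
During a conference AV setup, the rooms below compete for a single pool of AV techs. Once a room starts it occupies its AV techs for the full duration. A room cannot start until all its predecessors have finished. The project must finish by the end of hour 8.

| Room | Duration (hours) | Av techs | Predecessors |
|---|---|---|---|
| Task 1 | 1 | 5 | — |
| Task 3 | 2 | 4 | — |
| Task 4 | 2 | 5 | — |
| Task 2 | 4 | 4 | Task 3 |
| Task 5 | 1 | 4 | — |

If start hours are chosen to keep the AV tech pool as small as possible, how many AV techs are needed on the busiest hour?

9

Early-start (Task 1@1, Task 3@1, Task 4@1, Task 2@3, Task 5@1) gives peak 18: h1:18  h2:9  h3:4  h4:4  h5:4  h6:4  h7:0  h8:0.
Shift Task 4→2, Task 5→4.
Schedule Task 1@1, Task 3@1, Task 4@2, Task 2@3, Task 5@4: h1:9  h2:9  h3:9  h4:8  h5:4  h6:4  h7:0  h8:0 — peak 9.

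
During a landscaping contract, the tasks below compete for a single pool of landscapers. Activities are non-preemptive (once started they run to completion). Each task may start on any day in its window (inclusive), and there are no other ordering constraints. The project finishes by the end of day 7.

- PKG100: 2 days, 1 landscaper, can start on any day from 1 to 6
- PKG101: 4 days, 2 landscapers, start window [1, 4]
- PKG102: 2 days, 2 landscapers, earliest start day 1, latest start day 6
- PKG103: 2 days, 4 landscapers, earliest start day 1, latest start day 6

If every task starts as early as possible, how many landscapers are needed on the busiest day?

Early-start schedule: PKG100@1, PKG101@1, PKG102@1, PKG103@1.
Load per day: day 1: 9, day 2: 9, day 3: 2, day 4: 2, day 5: 0, day 6: 0, day 7: 0.
Peak is 9.

9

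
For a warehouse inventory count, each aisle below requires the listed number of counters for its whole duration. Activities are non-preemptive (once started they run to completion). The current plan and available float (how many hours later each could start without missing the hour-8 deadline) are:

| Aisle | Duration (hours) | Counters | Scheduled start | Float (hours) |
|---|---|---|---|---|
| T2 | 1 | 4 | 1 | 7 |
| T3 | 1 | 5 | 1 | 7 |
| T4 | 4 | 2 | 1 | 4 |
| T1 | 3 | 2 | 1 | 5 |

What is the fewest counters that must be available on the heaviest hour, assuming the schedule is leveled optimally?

5

Early-start (T2@1, T3@1, T4@1, T1@1) gives peak 13: h1:13  h2:4  h3:4  h4:2  h5:0  h6:0  h7:0  h8:0.
Shift T3→2, T4→3, T1→3.
Schedule T2@1, T3@2, T4@3, T1@3: h1:4  h2:5  h3:4  h4:4  h5:4  h6:2  h7:0  h8:0 — peak 5.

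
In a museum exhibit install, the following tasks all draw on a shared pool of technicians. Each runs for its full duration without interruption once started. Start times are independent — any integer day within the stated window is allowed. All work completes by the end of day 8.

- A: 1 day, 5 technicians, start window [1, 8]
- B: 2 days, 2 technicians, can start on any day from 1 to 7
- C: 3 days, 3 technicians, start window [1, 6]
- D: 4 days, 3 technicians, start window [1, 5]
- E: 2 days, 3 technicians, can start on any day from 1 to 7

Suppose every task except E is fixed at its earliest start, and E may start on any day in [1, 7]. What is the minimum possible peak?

E@1: d1:16  d2:11  d3:6  d4:3  d5:0  d6:0  d7:0  d8:0 → peak 16
E@2: d1:13  d2:11  d3:9  d4:3  d5:0  d6:0  d7:0  d8:0 → peak 13
E@3: d1:13  d2:8  d3:9  d4:6  d5:0  d6:0  d7:0  d8:0 → peak 13
E@4: d1:13  d2:8  d3:6  d4:6  d5:3  d6:0  d7:0  d8:0 → peak 13
E@5: d1:13  d2:8  d3:6  d4:3  d5:3  d6:3  d7:0  d8:0 → peak 13
E@6: d1:13  d2:8  d3:6  d4:3  d5:0  d6:3  d7:3  d8:0 → peak 13
E@7: d1:13  d2:8  d3:6  d4:3  d5:0  d6:0  d7:3  d8:3 → peak 13
Best is E@2, peak 13.

13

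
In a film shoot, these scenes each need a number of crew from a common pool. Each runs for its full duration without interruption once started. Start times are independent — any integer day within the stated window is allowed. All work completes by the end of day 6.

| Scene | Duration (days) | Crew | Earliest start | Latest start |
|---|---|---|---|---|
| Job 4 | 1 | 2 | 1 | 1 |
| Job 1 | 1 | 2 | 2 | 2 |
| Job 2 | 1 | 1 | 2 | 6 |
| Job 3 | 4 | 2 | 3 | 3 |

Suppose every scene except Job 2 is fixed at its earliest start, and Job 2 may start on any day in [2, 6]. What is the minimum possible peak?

Job 2@2: d1:2  d2:3  d3:2  d4:2  d5:2  d6:2 → peak 3
Job 2@3: d1:2  d2:2  d3:3  d4:2  d5:2  d6:2 → peak 3
Job 2@4: d1:2  d2:2  d3:2  d4:3  d5:2  d6:2 → peak 3
Job 2@5: d1:2  d2:2  d3:2  d4:2  d5:3  d6:2 → peak 3
Job 2@6: d1:2  d2:2  d3:2  d4:2  d5:2  d6:3 → peak 3
Best is Job 2@2, peak 3.

3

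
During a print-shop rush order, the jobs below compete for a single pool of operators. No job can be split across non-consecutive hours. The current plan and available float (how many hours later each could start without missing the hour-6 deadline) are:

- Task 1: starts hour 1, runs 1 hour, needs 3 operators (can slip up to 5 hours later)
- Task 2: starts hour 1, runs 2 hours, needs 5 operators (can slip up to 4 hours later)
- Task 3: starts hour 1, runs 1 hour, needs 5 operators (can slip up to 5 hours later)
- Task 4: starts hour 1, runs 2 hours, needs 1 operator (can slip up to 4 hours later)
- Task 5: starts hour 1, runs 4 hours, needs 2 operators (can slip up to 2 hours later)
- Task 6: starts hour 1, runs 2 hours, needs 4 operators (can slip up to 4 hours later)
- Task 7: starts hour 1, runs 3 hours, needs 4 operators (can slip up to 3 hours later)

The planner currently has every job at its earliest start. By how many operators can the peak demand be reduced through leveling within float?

15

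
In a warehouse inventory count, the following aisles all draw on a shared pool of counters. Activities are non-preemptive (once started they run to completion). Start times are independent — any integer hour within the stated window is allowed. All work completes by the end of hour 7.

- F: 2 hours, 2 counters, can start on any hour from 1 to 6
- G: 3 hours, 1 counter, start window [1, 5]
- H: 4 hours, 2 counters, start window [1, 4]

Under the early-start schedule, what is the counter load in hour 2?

5

At early start, hour 2 has: F, G, H.
Demand: 2 + 1 + 2 = 5.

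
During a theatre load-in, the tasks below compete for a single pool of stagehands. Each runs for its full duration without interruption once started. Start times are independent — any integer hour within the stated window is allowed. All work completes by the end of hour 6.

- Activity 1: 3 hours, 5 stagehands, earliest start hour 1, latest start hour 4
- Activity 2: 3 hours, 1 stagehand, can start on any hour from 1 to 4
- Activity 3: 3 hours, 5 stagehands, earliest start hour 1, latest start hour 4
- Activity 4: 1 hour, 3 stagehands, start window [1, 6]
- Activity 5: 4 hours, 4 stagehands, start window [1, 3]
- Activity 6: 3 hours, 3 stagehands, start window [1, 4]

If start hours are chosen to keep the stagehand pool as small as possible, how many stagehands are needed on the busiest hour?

12

Early-start (Activity 1@1, Activity 2@1, Activity 3@1, Activity 4@1, Activity 5@1, Activity 6@1) gives peak 21: h1:21  h2:18  h3:18  h4:4  h5:0  h6:0.
Shift Activity 3→4, Activity 5→2, Activity 6→4.
Schedule Activity 1@1, Activity 2@1, Activity 3@4, Activity 4@1, Activity 5@2, Activity 6@4: h1:9  h2:10  h3:10  h4:12  h5:12  h6:8 — peak 12.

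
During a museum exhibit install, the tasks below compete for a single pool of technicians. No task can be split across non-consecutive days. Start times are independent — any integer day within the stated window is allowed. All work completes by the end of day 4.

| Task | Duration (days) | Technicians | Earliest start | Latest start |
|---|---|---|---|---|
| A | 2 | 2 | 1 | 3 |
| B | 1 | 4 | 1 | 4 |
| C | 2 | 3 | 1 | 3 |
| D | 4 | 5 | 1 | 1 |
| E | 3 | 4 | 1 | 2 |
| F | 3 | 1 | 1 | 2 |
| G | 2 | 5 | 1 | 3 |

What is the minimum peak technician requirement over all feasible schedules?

15

Early-start (A@1, B@1, C@1, D@1, E@1, F@1, G@1) gives peak 24: d1:24  d2:20  d3:10  d4:5.
Shift E→2, G→3.
Schedule A@1, B@1, C@1, D@1, E@2, F@1, G@3: d1:15  d2:15  d3:15  d4:14 — peak 15.
Total technician-days = 59 over 4 days ⇒ peak ≥ ⌈59/4⌉ = 15, so 15 is optimal.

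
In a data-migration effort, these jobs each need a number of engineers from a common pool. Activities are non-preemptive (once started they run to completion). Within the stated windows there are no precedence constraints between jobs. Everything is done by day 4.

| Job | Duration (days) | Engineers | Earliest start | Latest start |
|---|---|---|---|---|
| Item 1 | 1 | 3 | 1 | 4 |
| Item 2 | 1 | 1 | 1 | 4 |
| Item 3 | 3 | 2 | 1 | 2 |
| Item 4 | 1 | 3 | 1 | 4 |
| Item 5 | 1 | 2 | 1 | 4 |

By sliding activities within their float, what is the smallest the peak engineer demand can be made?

Early-start (Item 1@1, Item 2@1, Item 3@1, Item 4@1, Item 5@1) gives peak 11: d1:11  d2:2  d3:2  d4:0.
Shift Item 3→2, Item 4→2, Item 5→3.
Schedule Item 1@1, Item 2@1, Item 3@2, Item 4@2, Item 5@3: d1:4  d2:5  d3:4  d4:2 — peak 5.

5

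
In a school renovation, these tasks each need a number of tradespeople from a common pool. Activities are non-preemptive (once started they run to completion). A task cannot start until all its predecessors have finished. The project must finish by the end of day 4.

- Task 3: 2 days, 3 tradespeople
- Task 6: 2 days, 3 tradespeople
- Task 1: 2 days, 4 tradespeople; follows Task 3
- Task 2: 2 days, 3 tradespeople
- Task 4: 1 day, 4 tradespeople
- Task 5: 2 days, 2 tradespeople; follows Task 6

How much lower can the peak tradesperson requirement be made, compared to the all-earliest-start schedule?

Early-start peak: d1:13  d2:9  d3:6  d4:6 ⇒ 13.
Leveled (Task 3@1, Task 6@1, Task 1@3, Task 2@1, Task 4@3, Task 5@3): d1:9  d2:9  d3:10  d4:6 ⇒ 10.
Reduction 13 − 10 = 3.

3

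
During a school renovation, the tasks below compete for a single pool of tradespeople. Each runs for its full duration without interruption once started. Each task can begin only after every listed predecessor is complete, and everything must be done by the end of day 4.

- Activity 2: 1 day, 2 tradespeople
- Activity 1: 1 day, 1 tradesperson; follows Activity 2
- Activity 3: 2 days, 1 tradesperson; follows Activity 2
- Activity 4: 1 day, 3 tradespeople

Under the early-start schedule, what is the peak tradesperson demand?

5

Early-start schedule: Activity 2@1, Activity 1@2, Activity 3@2, Activity 4@1.
Load per day: day 1: 5, day 2: 2, day 3: 1, day 4: 0.
Peak is 5.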